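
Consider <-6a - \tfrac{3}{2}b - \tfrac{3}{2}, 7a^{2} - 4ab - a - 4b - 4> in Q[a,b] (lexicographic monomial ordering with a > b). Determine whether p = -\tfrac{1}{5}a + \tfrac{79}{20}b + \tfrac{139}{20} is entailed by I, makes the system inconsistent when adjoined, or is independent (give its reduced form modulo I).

First compute the reduced Gröbner basis of I by Buchberger's algorithm.
f_1 = -6a - \tfrac{3}{2}b - \tfrac{3}{2}, LT = a.
f_2 = 7a^{2} - 4ab - a - 4b - 4, LT = a^{2}.

S(f_1,f_2): lcm = a^{2}. S = \tfrac{23}{28}ab + \tfrac{11}{28}a + \tfrac{4}{7}b + \tfrac{4}{7}.
  leading term ab: subtract (-\tfrac{23}{168}b)·f_1 from \tfrac{23}{28}ab + \tfrac{11}{28}a + \tfrac{4}{7}b + \tfrac{4}{7} → \tfrac{11}{28}a - \tfrac{23}{112}b^{2} + \tfrac{41}{112}b + \tfrac{4}{7}
  leading term a: subtract (-\tfrac{11}{168})·f_1 from \tfrac{11}{28}a - \tfrac{23}{112}b^{2} + \tfrac{41}{112}b + \tfrac{4}{7} → -\tfrac{23}{112}b^{2} + \tfrac{15}{56}b + \tfrac{53}{112}
  leading term b^{2}: no divisor's leading term divides it; move -\tfrac{23}{112}b^{2} to the remainder.
  leading term b: no divisor's leading term divides it; move \tfrac{15}{56}b to the remainder.
  leading term 1: no divisor's leading term divides it; move \tfrac{53}{112} to the remainder.
  remainder -\tfrac{23}{112}b^{2} + \tfrac{15}{56}b + \tfrac{53}{112} ≠ 0; add h_3 = -\tfrac{23}{112}b^{2} + \tfrac{15}{56}b + \tfrac{53}{112} to the basis.

The other S-polynomials (S(f_1,h_3), S(f_2,h_3)) all reduce to 0 modulo the current basis, so we have a Gröbner basis.
Inter-reduce: drop elements whose leading term is divisible by another's, tail-reduce, and make monic.
Reduced Gröbner basis: {a + \tfrac{1}{4}b + \tfrac{1}{4}, b^{2} - \tfrac{30}{23}b - \tfrac{53}{23}}.
Label its elements g_1 = a + \tfrac{1}{4}b + \tfrac{1}{4}, g_2 = b^{2} - \tfrac{30}{23}b - \tfrac{53}{23}.

Reduce p = -\tfrac{1}{5}a + \tfrac{79}{20}b + \tfrac{139}{20} modulo G:
  leading term a: subtract (-\tfrac{1}{5})·g_1 from -\tfrac{1}{5}a + \tfrac{79}{20}b + \tfrac{139}{20} → 4b + 7
  leading term b: no divisor's leading term divides it; move 4b to the remainder.
  leading term 1: no divisor's leading term divides it; move 7 to the remainder.
  normal form = 4b + 7.
The normal form is nonzero, so p ∉ I. Since p minus its normal form lies in I, I + (p) = I + (r) where r = 4b + 7; decide whether this ideal is the whole ring.
Run Buchberger on G together with r (pairs among the g_i already reduce to 0 since G is a Gröbner basis):
g_1 = a + \tfrac{1}{4}b + \tfrac{1}{4}, LT = a.
g_2 = b^{2} - \tfrac{30}{23}b - \tfrac{53}{23}, LT = b^{2}.
r = 4b + 7, LT = b.

S(g_2,r): lcm = b^{2}. S = -\tfrac{281}{92}b - \tfrac{53}{23}.
  leading term b: subtract (-\tfrac{281}{368})·r from -\tfrac{281}{92}b - \tfrac{53}{23} → \tfrac{1119}{368}
  leading term 1: no divisor's leading term divides it; move \tfrac{1119}{368} to the remainder.
  remainder \tfrac{1119}{368} ≠ 0; add m_4 = \tfrac{1119}{368} to the basis.

The other S-polynomials (S(g_1,g_2), S(g_1,r), S(g_1,m_4), S(g_2,m_4), S(r,m_4)) all reduce to 0 modulo the current basis, so we have a Gröbner basis.
Inter-reduce: drop elements whose leading term is divisible by another's, tail-reduce, and make monic.
Reduced Gröbner basis: {1}.
The reduced Gröbner basis of I + (p) is {1}: the ideal is the whole ring, so the enlarged system has no common solution — adjoining p is inconsistent.

Adjoining -\tfrac{1}{5}a + \tfrac{79}{20}b + \tfrac{139}{20} makes the ideal the whole ring: the system is inconsistent.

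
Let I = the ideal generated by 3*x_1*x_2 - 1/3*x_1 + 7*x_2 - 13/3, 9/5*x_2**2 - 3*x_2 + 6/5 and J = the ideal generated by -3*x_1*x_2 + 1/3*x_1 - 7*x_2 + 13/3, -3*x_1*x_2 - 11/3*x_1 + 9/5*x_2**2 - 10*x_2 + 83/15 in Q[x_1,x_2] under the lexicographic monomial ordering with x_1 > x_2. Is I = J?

Since reduced Gröbner bases are canonical representatives of ideals under a given ordering, it suffices to compute and compare them.
Buchberger on the first generating set:
f_1 = 3*x_1*x_2 - 1/3*x_1 + 7*x_2 - 13/3, LT = x_1*x_2.
f_2 = 9/5*x_2**2 - 3*x_2 + 6/5, LT = x_2**2.

S(f_1,f_2): lcm = x_1*x_2**2. S = 14/9*x_1*x_2 - 2/3*x_1 + 7/3*x_2**2 - 13/9*x_2.
  reduce S modulo (f_1, f_2):
  remainder -40/81*x_1 - 32/27*x_2 + 56/81 ≠ 0; add g_3 = -40/81*x_1 - 32/27*x_2 + 56/81 to the basis.

The other S-polynomials (S(f_1,g_3), S(f_2,g_3)) all reduce to 0 modulo the current basis, so we have a Gröbner basis.
Inter-reduce: drop elements whose leading term is divisible by another's, tail-reduce, and make monic.
Reduced Gröbner basis: {x_1 + 12/5*x_2 - 7/5, x_2**2 - 5/3*x_2 + 2/3}.

Buchberger on the second generating set:
h_1 = -3*x_1*x_2 + 1/3*x_1 - 7*x_2 + 13/3, LT = x_1*x_2.
h_2 = -3*x_1*x_2 - 11/3*x_1 + 9/5*x_2**2 - 10*x_2 + 83/15, LT = x_1*x_2.

S(h_1,h_2): lcm = x_1*x_2. S = -4/3*x_1 + 3/5*x_2**2 - x_2 + 2/5.
  reduce S modulo (h_1, h_2):
  remainder -4/3*x_1 + 3/5*x_2**2 - x_2 + 2/5 ≠ 0; add k_3 = -4/3*x_1 + 3/5*x_2**2 - x_2 + 2/5 to the basis.

S(h_1,k_3): lcm = x_1*x_2. S = -1/9*x_1 + 9/20*x_2**3 - 3/4*x_2**2 + 79/30*x_2 - 13/9.
  reduce S modulo (h_1, h_2, k_3):
  remainder 9/20*x_2**3 - 4/5*x_2**2 + 163/60*x_2 - 133/90 ≠ 0; add k_4 = 9/20*x_2**3 - 4/5*x_2**2 + 163/60*x_2 - 133/90 to the basis.

The other S-polynomials (S(h_2,k_3), S(h_1,k_4), S(h_2,k_4), S(k_3,k_4)) all reduce to 0 modulo the current basis, so we have a Gröbner basis.
Inter-reduce: drop elements whose leading term is divisible by another's, tail-reduce, and make monic.
Reduced Gröbner basis: {x_1 - 9/20*x_2**2 + 3/4*x_2 - 3/10, x_2**3 - 16/9*x_2**2 + 163/27*x_2 - 266/81}.

Since the reduced bases disagree, the two ideals are not the same.

No, the ideals differ.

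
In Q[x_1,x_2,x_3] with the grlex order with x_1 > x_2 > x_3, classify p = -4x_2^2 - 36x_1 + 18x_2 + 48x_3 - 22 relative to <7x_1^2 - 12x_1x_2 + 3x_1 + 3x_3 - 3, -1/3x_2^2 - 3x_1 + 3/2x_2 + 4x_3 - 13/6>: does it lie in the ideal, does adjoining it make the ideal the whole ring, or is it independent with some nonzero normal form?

First compute the reduced Gröbner basis of I by Buchberger's algorithm.
f_1 = 7x_1^2 - 12x_1x_2 + 3x_1 + 3x_3 - 3, LT = x_1^2.
f_2 = -1/3x_2^2 - 3x_1 + 3/2x_2 + 4x_3 - 13/6, LT = x_2^2.

The S-polynomials (S(f_1,f_2)) all reduce to 0 modulo the current basis, so we have a Gröbner basis.
Inter-reduce: drop elements whose leading term is divisible by another's, tail-reduce, and make monic.
Reduced Gröbner basis: {x_1^2 - 12/7x_1x_2 + 3/7x_1 + 3/7x_3 - 3/7, x_2^2 + 9x_1 - 9/2x_2 - 12x_3 + 13/2}.
Label its elements g_1 = x_1^2 - 12/7x_1x_2 + 3/7x_1 + 3/7x_3 - 3/7, g_2 = x_2^2 + 9x_1 - 9/2x_2 - 12x_3 + 13/2.

Reduce p = -4x_2^2 - 36x_1 + 18x_2 + 48x_3 - 22 modulo G:
  leading term x_2^2: subtract (-4)·g_2 from -4x_2^2 - 36x_1 + 18x_2 + 48x_3 - 22 → 4
  leading term 1: no divisor's leading term divides it; move 4 to the remainder.
  normal form = 4.
The normal form is nonzero, so p ∉ I. Since p minus its normal form lies in I, I + (p) = I + (r) where r = 4; decide whether this ideal is the whole ring.
Here r = 4 is a nonzero constant, hence a unit: 1 ∈ I + (p), the Gröbner basis of I + (p) is {1}, and the enlarged system has no common solution — adjoining p is inconsistent.

The remainder on division by a Gröbner basis is unique — it is the normal form.

Adjoining -4x_2^2 - 36x_1 + 18x_2 + 48x_3 - 22 makes the ideal the whole ring: the system is inconsistent.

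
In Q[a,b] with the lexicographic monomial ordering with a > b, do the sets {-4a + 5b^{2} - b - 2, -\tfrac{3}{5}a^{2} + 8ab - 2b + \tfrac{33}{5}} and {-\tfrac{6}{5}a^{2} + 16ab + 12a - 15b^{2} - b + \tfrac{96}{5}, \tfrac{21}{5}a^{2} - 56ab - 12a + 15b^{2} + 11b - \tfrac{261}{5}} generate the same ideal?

Yes, the ideals are equal.

Since reduced Gröbner bases are canonical representatives of ideals under a given ordering, it suffices to compute and compare them.
Buchberger on the first generating set:
f_1 = -4a + 5b^{2} - b - 2, LT = a.
f_2 = -\tfrac{3}{5}a^{2} + 8ab - 2b + \tfrac{33}{5}, LT = a^{2}.

S(f_1,f_2): lcm = a^{2}. S = -\tfrac{5}{4}ab^{2} + \tfrac{163}{12}ab + \tfrac{1}{2}a - \tfrac{10}{3}b + 11.
  leading term ab^{2}: subtract (\tfrac{5}{16}b^{2})·f_1 from -\tfrac{5}{4}ab^{2} + \tfrac{163}{12}ab + \tfrac{1}{2}a - \tfrac{10}{3}b + 11 → \tfrac{163}{12}ab + \tfrac{1}{2}a - \tfrac{25}{16}b^{4} + \tfrac{5}{16}b^{3} + \tfrac{5}{8}b^{2} - \tfrac{10}{3}b + 11
  leading term ab: subtract (-\tfrac{163}{48}b)·f_1 from \tfrac{163}{12}ab + \tfrac{1}{2}a - \tfrac{25}{16}b^{4} + \tfrac{5}{16}b^{3} + \tfrac{5}{8}b^{2} - \tfrac{10}{3}b + 11 → \tfrac{1}{2}a - \tfrac{25}{16}b^{4} + \tfrac{415}{24}b^{3} - \tfrac{133}{48}b^{2} - \tfrac{81}{8}b + 11
  leading term a: subtract (-\tfrac{1}{8})·f_1 from \tfrac{1}{2}a - \tfrac{25}{16}b^{4} + \tfrac{415}{24}b^{3} - \tfrac{133}{48}b^{2} - \tfrac{81}{8}b + 11 → -\tfrac{25}{16}b^{4} + \tfrac{415}{24}b^{3} - \tfrac{103}{48}b^{2} - \tfrac{41}{4}b + \tfrac{43}{4}
  leading term b^{4}: no divisor's leading term divides it; move -\tfrac{25}{16}b^{4} to the remainder.
  leading term b^{3}: no divisor's leading term divides it; move \tfrac{415}{24}b^{3} to the remainder.
  leading term b^{2}: no divisor's leading term divides it; move -\tfrac{103}{48}b^{2} to the remainder.
  leading term b: no divisor's leading term divides it; move -\tfrac{41}{4}b to the remainder.
  leading term 1: no divisor's leading term divides it; move \tfrac{43}{4} to the remainder.
  remainder -\tfrac{25}{16}b^{4} + \tfrac{415}{24}b^{3} - \tfrac{103}{48}b^{2} - \tfrac{41}{4}b + \tfrac{43}{4} ≠ 0; add g_3 = -\tfrac{25}{16}b^{4} + \tfrac{415}{24}b^{3} - \tfrac{103}{48}b^{2} - \tfrac{41}{4}b + \tfrac{43}{4} to the basis.

The other S-polynomials (S(f_1,g_3), S(f_2,g_3)) all reduce to 0 modulo the current basis, so we have a Gröbner basis.
Inter-reduce: drop elements whose leading term is divisible by another's, tail-reduce, and make monic.
Reduced Gröbner basis: {a - \tfrac{5}{4}b^{2} + \tfrac{1}{4}b + \tfrac{1}{2}, b^{4} - \tfrac{166}{15}b^{3} + \tfrac{103}{75}b^{2} + \tfrac{164}{25}b - \tfrac{172}{25}}.

Buchberger on the second generating set:
h_1 = -\tfrac{6}{5}a^{2} + 16ab + 12a - 15b^{2} - b + \tfrac{96}{5}, LT = a^{2}.
h_2 = \tfrac{21}{5}a^{2} - 56ab - 12a + 15b^{2} + 11b - \tfrac{261}{5}, LT = a^{2}.

S(h_1,h_2): lcm = a^{2}. S = -\tfrac{50}{7}a + \tfrac{125}{14}b^{2} - \tfrac{25}{14}b - \tfrac{25}{7}.
  leading term a: no divisor's leading term divides it; move -\tfrac{50}{7}a to the remainder.
  leading term b^{2}: no divisor's leading term divides it; move \tfrac{125}{14}b^{2} to the remainder.
  leading term b: no divisor's leading term divides it; move -\tfrac{25}{14}b to the remainder.
  leading term 1: no divisor's leading term divides it; move -\tfrac{25}{7} to the remainder.
  remainder -\tfrac{50}{7}a + \tfrac{125}{14}b^{2} - \tfrac{25}{14}b - \tfrac{25}{7} ≠ 0; add k_3 = -\tfrac{50}{7}a + \tfrac{125}{14}b^{2} - \tfrac{25}{14}b - \tfrac{25}{7} to the basis.

S(h_1,k_3): lcm = a^{2}. S = \tfrac{5}{4}ab^{2} - \tfrac{163}{12}ab - \tfrac{21}{2}a + \tfrac{25}{2}b^{2} + \tfrac{5}{6}b - 16.
  leading term ab^{2}: subtract (-\tfrac{7}{40}b^{2})·k_3 from \tfrac{5}{4}ab^{2} - \tfrac{163}{12}ab - \tfrac{21}{2}a + \tfrac{25}{2}b^{2} + \tfrac{5}{6}b - 16 → -\tfrac{163}{12}ab - \tfrac{21}{2}a + \tfrac{25}{16}b^{4} - \tfrac{5}{16}b^{3} + \tfrac{95}{8}b^{2} + \tfrac{5}{6}b - 16
  leading term ab: subtract (\tfrac{1141}{600}b)·k_3 from -\tfrac{163}{12}ab - \tfrac{21}{2}a + \tfrac{25}{16}b^{4} - \tfrac{5}{16}b^{3} + \tfrac{95}{8}b^{2} + \tfrac{5}{6}b - 16 → -\tfrac{21}{2}a + \tfrac{25}{16}b^{4} - \tfrac{415}{24}b^{3} + \tfrac{733}{48}b^{2} + \tfrac{61}{8}b - 16
  leading term a: subtract (\tfrac{147}{100})·k_3 from -\tfrac{21}{2}a + \tfrac{25}{16}b^{4} - \tfrac{415}{24}b^{3} + \tfrac{733}{48}b^{2} + \tfrac{61}{8}b - 16 → \tfrac{25}{16}b^{4} - \tfrac{415}{24}b^{3} + \tfrac{103}{48}b^{2} + \tfrac{41}{4}b - \tfrac{43}{4}
  leading term b^{4}: no divisor's leading term divides it; move \tfrac{25}{16}b^{4} to the remainder.
  leading term b^{3}: no divisor's leading term divides it; move -\tfrac{415}{24}b^{3} to the remainder.
  leading term b^{2}: no divisor's leading term divides it; move \tfrac{103}{48}b^{2} to the remainder.
  leading term b: no divisor's leading term divides it; move \tfrac{41}{4}b to the remainder.
  leading term 1: no divisor's leading term divides it; move -\tfrac{43}{4} to the remainder.
  remainder \tfrac{25}{16}b^{4} - \tfrac{415}{24}b^{3} + \tfrac{103}{48}b^{2} + \tfrac{41}{4}b - \tfrac{43}{4} ≠ 0; add k_4 = \tfrac{25}{16}b^{4} - \tfrac{415}{24}b^{3} + \tfrac{103}{48}b^{2} + \tfrac{41}{4}b - \tfrac{43}{4} to the basis.

The other S-polynomials (S(h_2,k_3), S(h_1,k_4), S(h_2,k_4), S(k_3,k_4)) all reduce to 0 modulo the current basis, so we have a Gröbner basis.
Inter-reduce: drop elements whose leading term is divisible by another's, tail-reduce, and make monic.
Reduced Gröbner basis: {a - \tfrac{5}{4}b^{2} + \tfrac{1}{4}b + \tfrac{1}{2}, b^{4} - \tfrac{166}{15}b^{3} + \tfrac{103}{75}b^{2} + \tfrac{164}{25}b - \tfrac{172}{25}}.

These coincide, so the ideals are equal.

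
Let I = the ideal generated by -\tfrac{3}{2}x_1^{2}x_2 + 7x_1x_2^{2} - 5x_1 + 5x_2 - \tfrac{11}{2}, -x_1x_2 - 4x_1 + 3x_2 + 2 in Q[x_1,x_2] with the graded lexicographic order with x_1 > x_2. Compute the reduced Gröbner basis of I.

f_1 = -\tfrac{3}{2}x_1^{2}x_2 + 7x_1x_2^{2} - 5x_1 + 5x_2 - \tfrac{11}{2}, LT = x_1^{2}x_2.
f_2 = -x_1x_2 - 4x_1 + 3x_2 + 2, LT = x_1x_2.

S(f_1,f_2): lcm = x_1^{2}x_2. S = -\tfrac{14}{3}x_1x_2^{2} - 4x_1^{2} + 3x_1x_2 + \tfrac{16}{3}x_1 - \tfrac{10}{3}x_2 + \tfrac{11}{3}.
  leading term x_1x_2^{2}: subtract (\tfrac{14}{3}x_2)·f_2 from -\tfrac{14}{3}x_1x_2^{2} - 4x_1^{2} + 3x_1x_2 + \tfrac{16}{3}x_1 - \tfrac{10}{3}x_2 + \tfrac{11}{3} → -4x_1^{2} + \tfrac{65}{3}x_1x_2 - 14x_2^{2} + \tfrac{16}{3}x_1 - \tfrac{38}{3}x_2 + \tfrac{11}{3}
  leading term x_1^{2}: no divisor's leading term divides it; move -4x_1^{2} to the remainder.
  leading term x_1x_2: subtract (-\tfrac{65}{3})·f_2 from \tfrac{65}{3}x_1x_2 - 14x_2^{2} + \tfrac{16}{3}x_1 - \tfrac{38}{3}x_2 + \tfrac{11}{3} → -14x_2^{2} - \tfrac{244}{3}x_1 + \tfrac{157}{3}x_2 + 47
  leading term x_2^{2}: no divisor's leading term divides it; move -14x_2^{2} to the remainder.
  leading term x_1: no divisor's leading term divides it; move -\tfrac{244}{3}x_1 to the remainder.
  leading term x_2: no divisor's leading term divides it; move \tfrac{157}{3}x_2 to the remainder.
  leading term 1: no divisor's leading term divides it; move 47 to the remainder.
  remainder -4x_1^{2} - 14x_2^{2} - \tfrac{244}{3}x_1 + \tfrac{157}{3}x_2 + 47 ≠ 0; add g_3 = -4x_1^{2} - 14x_2^{2} - \tfrac{244}{3}x_1 + \tfrac{157}{3}x_2 + 47 to the basis.

S(f_1,g_3): lcm = x_1^{2}x_2. S = -\tfrac{14}{3}x_1x_2^{2} - \tfrac{7}{2}x_2^{3} - \tfrac{61}{3}x_1x_2 + \tfrac{157}{12}x_2^{2} + \tfrac{10}{3}x_1 + \tfrac{101}{12}x_2 + \tfrac{11}{3}.
  leading term x_1x_2^{2}: subtract (\tfrac{14}{3}x_2)·f_2 from -\tfrac{14}{3}x_1x_2^{2} - \tfrac{7}{2}x_2^{3} - \tfrac{61}{3}x_1x_2 + \tfrac{157}{12}x_2^{2} + \tfrac{10}{3}x_1 + \tfrac{101}{12}x_2 + \tfrac{11}{3} → -\tfrac{7}{2}x_2^{3} - \tfrac{5}{3}x_1x_2 - \tfrac{11}{12}x_2^{2} + \tfrac{10}{3}x_1 - \tfrac{11}{12}x_2 + \tfrac{11}{3}
  leading term x_2^{3}: no divisor's leading term divides it; move -\tfrac{7}{2}x_2^{3} to the remainder.
  leading term x_1x_2: subtract (\tfrac{5}{3})·f_2 from -\tfrac{5}{3}x_1x_2 - \tfrac{11}{12}x_2^{2} + \tfrac{10}{3}x_1 - \tfrac{11}{12}x_2 + \tfrac{11}{3} → -\tfrac{11}{12}x_2^{2} + 10x_1 - \tfrac{71}{12}x_2 + \tfrac{1}{3}
  leading term x_2^{2}: no divisor's leading term divides it; move -\tfrac{11}{12}x_2^{2} to the remainder.
  leading term x_1: no divisor's leading term divides it; move 10x_1 to the remainder.
  leading term x_2: no divisor's leading term divides it; move -\tfrac{71}{12}x_2 to the remainder.
  leading term 1: no divisor's leading term divides it; move \tfrac{1}{3} to the remainder.
  remainder -\tfrac{7}{2}x_2^{3} - \tfrac{11}{12}x_2^{2} + 10x_1 - \tfrac{71}{12}x_2 + \tfrac{1}{3} ≠ 0; add g_4 = -\tfrac{7}{2}x_2^{3} - \tfrac{11}{12}x_2^{2} + 10x_1 - \tfrac{71}{12}x_2 + \tfrac{1}{3} to the basis.

The other S-polynomials (S(f_2,g_3), S(f_1,g_4), S(f_2,g_4), S(g_3,g_4)) all reduce to 0 modulo the current basis, so we have a Gröbner basis.
Inter-reduce: drop elements whose leading term is divisible by another's, tail-reduce, and make monic.

G = {x_2^{3} + \tfrac{11}{42}x_2^{2} - \tfrac{20}{7}x_1 + \tfrac{71}{42}x_2 - \tfrac{2}{21}, x_1^{2} + \tfrac{7}{2}x_2^{2} + \tfrac{61}{3}x_1 - \tfrac{157}{12}x_2 - \tfrac{47}{4}, x_1x_2 + 4x_1 - 3x_2 - 2}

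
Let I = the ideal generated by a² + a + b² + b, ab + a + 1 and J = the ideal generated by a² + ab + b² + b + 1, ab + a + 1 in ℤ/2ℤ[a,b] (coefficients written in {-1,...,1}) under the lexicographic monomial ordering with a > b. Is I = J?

For a fixed monomial order, each ideal has a unique reduced Gröbner basis; comparing bases decides equality.
Buchberger on the first generating set:
f_1 = a² + a + b² + b, LT = a².
f_2 = ab + a + 1, LT = ab.

S(f_1,f_2): lcm = a²b. S = a² + ab + a + b³ + b².
  leading term a²: subtract (1)·f_1 from a² + ab + a + b³ + b² → ab + b³ + b
  leading term ab: subtract (1)·f_2 from ab + b³ + b → a + b³ + b + 1
  leading term a: no divisor's leading term divides it; move a to the remainder.
  leading term b³: no divisor's leading term divides it; move b³ to the remainder.
  leading term b: no divisor's leading term divides it; move b to the remainder.
  leading term 1: no divisor's leading term divides it; move 1 to the remainder.
  remainder a + b³ + b + 1 ≠ 0; add g_3 = a + b³ + b + 1 to the basis.

S(f_1,g_3): lcm = a². S = ab³ + ab + b² + b.
  leading term ab³: subtract (b²)·f_2 from ab³ + ab + b² + b → ab² + ab + b
  leading term ab²: subtract (b)·f_2 from ab² + ab + b → 0
  remainder 0.

S(f_2,g_3): lcm = ab. S = a + b⁴ + b² + b + 1.
  leading term a: subtract (1)·g_3 from a + b⁴ + b² + b + 1 → b⁴ + b³ + b²
  leading term b⁴: no divisor's leading term divides it; move b⁴ to the remainder.
  leading term b³: no divisor's leading term divides it; move b³ to the remainder.
  leading term b²: no divisor's leading term divides it; move b² to the remainder.
  remainder b⁴ + b³ + b² ≠ 0; add g_4 = b⁴ + b³ + b² to the basis.

S(f_1,g_4): leading monomials are coprime, so the S-polynomial reduces to 0 (Buchberger's first criterion).
S(f_2,g_4): lcm = ab⁴. S = ab² + b³.
  leading term ab²: subtract (b)·f_2 from ab² + b³ → ab + b³ + b
  leading term ab: subtract (1)·f_2 from ab + b³ + b → a + b³ + b + 1
  leading term a: subtract (1)·g_3 from a + b³ + b + 1 → 0
  remainder 0.

S(g_3,g_4): leading monomials are coprime, so the S-polynomial reduces to 0 (Buchberger's first criterion).
Every S-polynomial of the final basis reduces to 0, so we have a Gröbner basis.
Inter-reduce: drop elements whose leading term is divisible by another's, tail-reduce, and make monic.
Reduced Gröbner basis: {a + b³ + b + 1, b⁴ + b³ + b²}.

Buchberger on the second generating set:
h_1 = a² + ab + b² + b + 1, LT = a².
h_2 = ab + a + 1, LT = ab.

S(h_1,h_2): lcm = a²b. S = a² + ab² + a + b³ + b² + b.
  leading term a²: subtract (1)·h_1 from a² + ab² + a + b³ + b² + b → ab² + ab + a + b³ + 1
  leading term ab²: subtract (b)·h_2 from ab² + ab + a + b³ + 1 → a + b³ + b + 1
  leading term a: no divisor's leading term divides it; move a to the remainder.
  leading term b³: no divisor's leading term divides it; move b³ to the remainder.
  leading term b: no divisor's leading term divides it; move b to the remainder.
  leading term 1: no divisor's leading term divides it; move 1 to the remainder.
  remainder a + b³ + b + 1 ≠ 0; add k_3 = a + b³ + b + 1 to the basis.

S(h_1,k_3): lcm = a². S = ab³ + a + b² + b + 1.
  leading term ab³: subtract (b²)·h_2 from ab³ + a + b² + b + 1 → ab² + a + b + 1
  leading term ab²: subtract (b)·h_2 from ab² + a + b + 1 → ab + a + 1
  leading term ab: subtract (1)·h_2 from ab + a + 1 → 0
  remainder 0.

S(h_2,k_3): lcm = ab. S = a + b⁴ + b² + b + 1.
  leading term a: subtract (1)·k_3 from a + b⁴ + b² + b + 1 → b⁴ + b³ + b²
  leading term b⁴: no divisor's leading term divides it; move b⁴ to the remainder.
  leading term b³: no divisor's leading term divides it; move b³ to the remainder.
  leading term b²: no divisor's leading term divides it; move b² to the remainder.
  remainder b⁴ + b³ + b² ≠ 0; add k_4 = b⁴ + b³ + b² to the basis.

S(h_1,k_4): leading monomials are coprime, so the S-polynomial reduces to 0 (Buchberger's first criterion).
S(h_2,k_4): lcm = ab⁴. S = ab² + b³.
  leading term ab²: subtract (b)·h_2 from ab² + b³ → ab + b³ + b
  leading term ab: subtract (1)·h_2 from ab + b³ + b → a + b³ + b + 1
  leading term a: subtract (1)·k_3 from a + b³ + b + 1 → 0
  remainder 0.

S(k_3,k_4): leading monomials are coprime, so the S-polynomial reduces to 0 (Buchberger's first criterion).
Every S-polynomial of the final basis reduces to 0, so we have a Gröbner basis.
Inter-reduce: drop elements whose leading term is divisible by another's, tail-reduce, and make monic.
Reduced Gröbner basis: {a + b³ + b + 1, b⁴ + b³ + b²}.

These coincide, so the ideals are equal.

Yes, the ideals are equal.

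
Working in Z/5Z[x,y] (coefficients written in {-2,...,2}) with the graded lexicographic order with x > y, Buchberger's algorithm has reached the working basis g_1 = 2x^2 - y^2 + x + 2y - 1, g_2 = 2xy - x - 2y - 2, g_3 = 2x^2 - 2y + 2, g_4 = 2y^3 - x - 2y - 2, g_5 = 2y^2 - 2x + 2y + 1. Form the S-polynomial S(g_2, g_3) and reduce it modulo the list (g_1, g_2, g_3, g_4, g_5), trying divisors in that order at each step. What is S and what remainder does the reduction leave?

lcm(LM(g_2), LM(g_3)) = x^2y.
S = (lcm/LT(g_2))·g_2 − (lcm/LT(g_3))·g_3 = 2x^2 - xy + y^2 - x - y.
Reduce S modulo (g_1, g_2, g_3, g_4, g_5) in that order:
  leading term x^2: subtract (1)·g_1 from 2x^2 - xy + y^2 - x - y → -xy + 2y^2 - 2x + 2y + 1
  leading term xy: subtract (2)·g_2 from -xy + 2y^2 - 2x + 2y + 1 → 2y^2 + y
  leading term y^2: subtract (1)·g_5 from 2y^2 + y → 2x - y - 1
  leading term x: no divisor's leading term divides it; move 2x to the remainder.
  leading term y: no divisor's leading term divides it; move -y to the remainder.
  leading term 1: no divisor's leading term divides it; move -1 to the remainder.
The remainder 2x - y - 1 is nonzero, so it would be added as the next basis element.
An S-polynomial is built so that the two leading terms cancel; whether anything survives reduction is exactly the Gröbner-basis criterion.

S(g_2, g_3) = 2x^2 - xy + y^2 - x - y; remainder on division = 2x - y - 1.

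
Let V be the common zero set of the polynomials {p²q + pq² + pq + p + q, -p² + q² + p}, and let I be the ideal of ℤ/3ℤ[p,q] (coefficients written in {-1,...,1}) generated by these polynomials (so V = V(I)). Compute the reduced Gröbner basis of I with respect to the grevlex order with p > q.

G = {q³ - q² + p + q, p² - q² - p, pq - p + q}

f_1 = p²q + pq² + pq + p + q, LT = p²q.
f_2 = -p² + q² + p, LT = p².

S(f_1,f_2): lcm = p²q. S = pq² + q³ - pq + p + q.
  reduce S modulo (f_1, f_2):
  remainder pq² + q³ - pq + p + q ≠ 0; add g_3 = pq² + q³ - pq + p + q to the basis.

S(f_1,g_3): lcm = p²q². S = p²q + pq² - p² + q².
  reduce S modulo (f_1, f_2, g_3):
  remainder -pq + p - q ≠ 0; add g_4 = -pq + p - q to the basis.

S(f_1,g_4): lcm = p²q. S = pq² + p² + p + q.
  reduce S modulo (f_1, f_2, g_3, g_4):
  remainder -q³ + q² - p - q ≠ 0; add g_5 = -q³ + q² - p - q to the basis.

The other S-polynomials (S(f_2,g_3), S(f_2,g_4), S(g_3,g_4), S(f_1,g_5), S(f_2,g_5), S(g_3,g_5), S(g_4,g_5)) all reduce to 0 modulo the current basis, so we have a Gröbner basis.
Inter-reduce: drop elements whose leading term is divisible by another's, tail-reduce, and make monic.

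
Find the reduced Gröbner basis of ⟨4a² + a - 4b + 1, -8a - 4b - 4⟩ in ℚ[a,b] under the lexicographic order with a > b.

f_1 = 4a² + a - 4b + 1, LT = a².
f_2 = -8a - 4b - 4, LT = a.

S(f_1,f_2): lcm = a². S = -½ab - ¼a - b + ¼.
  leading term ab: subtract (1/16b)·f_2 from -½ab - ¼a - b + ¼ → -¼a + ¼b² - ¾b + ¼
  leading term a: subtract (1/32)·f_2 from -¼a + ¼b² - ¾b + ¼ → ¼b² - ⅝b + ⅜
  leading term b²: no divisor's leading term divides it; move ¼b² to the remainder.
  leading term b: no divisor's leading term divides it; move -⅝b to the remainder.
  leading term 1: no divisor's leading term divides it; move ⅜ to the remainder.
  remainder ¼b² - ⅝b + ⅜ ≠ 0; add g_3 = ¼b² - ⅝b + ⅜ to the basis.

The other S-polynomials (S(f_1,g_3), S(f_2,g_3)) all reduce to 0 modulo the current basis, so we have a Gröbner basis.
Inter-reduce: drop elements whose leading term is divisible by another's, tail-reduce, and make monic.

G = {a + ½b + ½, b² - 5/2b + 3/2}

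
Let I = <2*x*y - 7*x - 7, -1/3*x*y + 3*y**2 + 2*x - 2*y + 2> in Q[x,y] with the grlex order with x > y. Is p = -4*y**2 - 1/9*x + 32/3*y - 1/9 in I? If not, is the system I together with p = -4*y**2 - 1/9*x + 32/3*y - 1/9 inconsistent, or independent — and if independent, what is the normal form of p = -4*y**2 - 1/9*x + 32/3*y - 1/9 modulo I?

First compute the reduced Gröbner basis of I by Buchberger's algorithm.
f_1 = 2*x*y - 7*x - 7, LT = x*y.
f_2 = -1/3*x*y + 3*y**2 + 2*x - 2*y + 2, LT = x*y.

S(f_1,f_2): lcm = x*y. S = 9*y**2 + 5/2*x - 6*y + 5/2.
  leading term y**2: no divisor's leading term divides it; move 9*y**2 to the remainder.
  leading term x: no divisor's leading term divides it; move 5/2*x to the remainder.
  leading term y: no divisor's leading term divides it; move -6*y to the remainder.
  leading term 1: no divisor's leading term divides it; move 5/2 to the remainder.
  remainder 9*y**2 + 5/2*x - 6*y + 5/2 ≠ 0; add h_3 = 9*y**2 + 5/2*x - 6*y + 5/2 to the basis.

S(f_1,h_3): lcm = x*y**2. S = -5/18*x**2 - 17/6*x*y - 5/18*x - 7/2*y.
  leading term x**2: no divisor's leading term divides it; move -5/18*x**2 to the remainder.
  leading term x*y: subtract (-17/12)·f_1 from -17/6*x*y - 5/18*x - 7/2*y → -367/36*x - 7/2*y - 119/12
  leading term x: no divisor's leading term divides it; move -367/36*x to the remainder.
  leading term y: no divisor's leading term divides it; move -7/2*y to the remainder.
  leading term 1: no divisor's leading term divides it; move -119/12 to the remainder.
  remainder -5/18*x**2 - 367/36*x - 7/2*y - 119/12 ≠ 0; add h_4 = -5/18*x**2 - 367/36*x - 7/2*y - 119/12 to the basis.

S(f_2,h_3): lcm = x*y**2. S = -9*y**3 - 5/18*x**2 - 16/3*x*y + 6*y**2 - 5/18*x - 6*y.
  leading term y**3: subtract (-y)·h_3 from -9*y**3 - 5/18*x**2 - 16/3*x*y + 6*y**2 - 5/18*x - 6*y → -5/18*x**2 - 17/6*x*y - 5/18*x - 7/2*y
  leading term x**2: subtract (1)·h_4 from -5/18*x**2 - 17/6*x*y - 5/18*x - 7/2*y → -17/6*x*y + 119/12*x + 119/12
  leading term x*y: subtract (-17/12)·f_1 from -17/6*x*y + 119/12*x + 119/12 → 0
  remainder 0.

S(f_1,h_4): lcm = x**2*y. S = -7/2*x**2 - 367/10*x*y - 63/5*y**2 - 7/2*x - 357/10*y.
  leading term x**2: subtract (63/5)·h_4 from -7/2*x**2 - 367/10*x*y - 63/5*y**2 - 7/2*x - 357/10*y → -367/10*x*y - 63/5*y**2 + 2499/20*x + 42/5*y + 2499/20
  leading term x*y: subtract (-367/20)·f_1 from -367/10*x*y - 63/5*y**2 + 2499/20*x + 42/5*y + 2499/20 → -63/5*y**2 - 7/2*x + 42/5*y - 7/2
  leading term y**2: subtract (-7/5)·h_3 from -63/5*y**2 - 7/2*x + 42/5*y - 7/2 → 0
  remainder 0.

S(f_2,h_4): lcm = x**2*y. S = -9*x*y**2 - 6*x**2 - 307/10*x*y - 63/5*y**2 - 6*x - 357/10*y.
  leading term x*y**2: subtract (-9/2*y)·f_1 from -9*x*y**2 - 6*x**2 - 307/10*x*y - 63/5*y**2 - 6*x - 357/10*y → -6*x**2 - 311/5*x*y - 63/5*y**2 - 6*x - 336/5*y
  leading term x**2: subtract (108/5)·h_4 from -6*x**2 - 311/5*x*y - 63/5*y**2 - 6*x - 336/5*y → -311/5*x*y - 63/5*y**2 + 1071/5*x + 42/5*y + 1071/5
  leading term x*y: subtract (-311/10)·f_1 from -311/5*x*y - 63/5*y**2 + 1071/5*x + 42/5*y + 1071/5 → -63/5*y**2 - 7/2*x + 42/5*y - 7/2
  leading term y**2: subtract (-7/5)·h_3 from -63/5*y**2 - 7/2*x + 42/5*y - 7/2 → 0
  remainder 0.

S(h_3,h_4): leading monomials are coprime, so the S-polynomial reduces to 0 (Buchberger's first criterion).
Every S-polynomial of the final basis reduces to 0, so we have a Gröbner basis.
Inter-reduce: drop elements whose leading term is divisible by another's, tail-reduce, and make monic.
Reduced Gröbner basis: {x**2 + 367/10*x + 63/5*y + 357/10, x*y - 7/2*x - 7/2, y**2 + 5/18*x - 2/3*y + 5/18}.
Label its elements g_1 = x**2 + 367/10*x + 63/5*y + 357/10, g_2 = x*y - 7/2*x - 7/2, g_3 = y**2 + 5/18*x - 2/3*y + 5/18.

Reduce p = -4*y**2 - 1/9*x + 32/3*y - 1/9 modulo G:
  leading term y**2: subtract (-4)·g_3 from -4*y**2 - 1/9*x + 32/3*y - 1/9 → x + 8*y + 1
  leading term x: no divisor's leading term divides it; move x to the remainder.
  leading term y: no divisor's leading term divides it; move 8*y to the remainder.
  leading term 1: no divisor's leading term divides it; move 1 to the remainder.
  normal form = x + 8*y + 1.
The normal form is nonzero, so p ∉ I. Since p minus its normal form lies in I, I + (p) = I + (r) where r = x + 8*y + 1; decide whether this ideal is the whole ring.
Run Buchberger on G together with r (pairs among the g_i already reduce to 0 since G is a Gröbner basis):
g_1 = x**2 + 367/10*x + 63/5*y + 357/10, LT = x**2.
g_2 = x*y - 7/2*x - 7/2, LT = x*y.
g_3 = y**2 + 5/18*x - 2/3*y + 5/18, LT = y**2.
r = x + 8*y + 1, LT = x.

S(g_1,g_2): lcm = x**2*y. S = 7/2*x**2 + 367/10*x*y + 63/5*y**2 + 7/2*x + 357/10*y.
  leading term x**2: subtract (7/2)·g_1 from 7/2*x**2 + 367/10*x*y + 63/5*y**2 + 7/2*x + 357/10*y → 367/10*x*y + 63/5*y**2 - 2499/20*x - 42/5*y - 2499/20
  leading term x*y: subtract (367/10)·g_2 from 367/10*x*y + 63/5*y**2 - 2499/20*x - 42/5*y - 2499/20 → 63/5*y**2 + 7/2*x - 42/5*y + 7/2
  leading term y**2: subtract (63/5)·g_3 from 63/5*y**2 + 7/2*x - 42/5*y + 7/2 → 0
  remainder 0.

S(g_1,g_3): leading monomials are coprime, so the S-polynomial reduces to 0 (Buchberger's first criterion).
S(g_1,r): lcm = x**2. S = -8*x*y + 357/10*x + 63/5*y + 357/10.
  leading term x*y: subtract (-8)·g_2 from -8*x*y + 357/10*x + 63/5*y + 357/10 → 77/10*x + 63/5*y + 77/10
  leading term x: subtract (77/10)·r from 77/10*x + 63/5*y + 77/10 → -49*y
  leading term y: no divisor's leading term divides it; move -49*y to the remainder.
  remainder -49*y ≠ 0; add m_5 = -49*y to the basis.

S(g_2,g_3): lcm = x*y**2. S = -5/18*x**2 - 17/6*x*y - 5/18*x - 7/2*y.
  leading term x**2: subtract (-5/18)·g_1 from -5/18*x**2 - 17/6*x*y - 5/18*x - 7/2*y → -17/6*x*y + 119/12*x + 119/12
  leading term x*y: subtract (-17/6)·g_2 from -17/6*x*y + 119/12*x + 119/12 → 0
  remainder 0.

S(g_2,r): lcm = x*y. S = -8*y**2 - 7/2*x - y - 7/2.
  leading term y**2: subtract (-8)·g_3 from -8*y**2 - 7/2*x - y - 7/2 → -23/18*x - 19/3*y - 23/18
  leading term x: subtract (-23/18)·r from -23/18*x - 19/3*y - 23/18 → 35/9*y
  leading term y: subtract (-5/63)·m_5 from 35/9*y → 0
  remainder 0.

S(g_3,r): leading monomials are coprime, so the S-polynomial reduces to 0 (Buchberger's first criterion).
S(g_1,m_5): leading monomials are coprime, so the S-polynomial reduces to 0 (Buchberger's first criterion).
S(g_2,m_5): lcm = x*y. S = -7/2*x - 7/2.
  leading term x: subtract (-7/2)·r from -7/2*x - 7/2 → 28*y
  leading term y: subtract (-4/7)·m_5 from 28*y → 0
  remainder 0.

S(g_3,m_5): lcm = y**2. S = 5/18*x - 2/3*y + 5/18.
  leading term x: subtract (5/18)·r from 5/18*x - 2/3*y + 5/18 → -26/9*y
  leading term y: subtract (26/441)·m_5 from -26/9*y → 0
  remainder 0.

S(r,m_5): leading monomials are coprime, so the S-polynomial reduces to 0 (Buchberger's first criterion).
Every S-polynomial of the final basis reduces to 0, so we have a Gröbner basis.
Inter-reduce: drop elements whose leading term is divisible by another's, tail-reduce, and make monic.
Reduced Gröbner basis: {x + 1, y}.
The reduced Gröbner basis of I + (p) is {x + 1, y} ≠ {1}, a proper ideal, so the enlarged system stays consistent: p is independent of I, with normal form x + 8*y + 1.

-4*y**2 - 1/9*x + 32/3*y - 1/9 is independent of I; its normal form modulo I is x + 8*y + 1.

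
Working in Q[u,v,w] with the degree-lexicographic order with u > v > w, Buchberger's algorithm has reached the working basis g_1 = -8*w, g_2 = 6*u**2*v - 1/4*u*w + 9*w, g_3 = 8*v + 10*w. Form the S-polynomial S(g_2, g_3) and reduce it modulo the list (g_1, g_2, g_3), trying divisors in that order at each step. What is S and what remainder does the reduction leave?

lcm(LM(g_2), LM(g_3)) = u**2*v.
S = (lcm/LT(g_2))·g_2 − (lcm/LT(g_3))·g_3 = -5/4*u**2*w - 1/24*u*w + 3/2*w.
Reduce S modulo (g_1, g_2, g_3) in that order:
  leading term u**2*w: subtract (5/32*u**2)·g_1 from -5/4*u**2*w - 1/24*u*w + 3/2*w → -1/24*u*w + 3/2*w
  leading term u*w: subtract (1/192*u)·g_1 from -1/24*u*w + 3/2*w → 3/2*w
  leading term w: subtract (-3/16)·g_1 from 3/2*w → 0
The remainder is 0, so this S-polynomial contributes no new basis element.
An S-polynomial is built so that the two leading terms cancel; whether anything survives reduction is exactly the Gröbner-basis criterion.

S(g_2, g_3) = -5/4*u**2*w - 1/24*u*w + 3/2*w; remainder on division = 0.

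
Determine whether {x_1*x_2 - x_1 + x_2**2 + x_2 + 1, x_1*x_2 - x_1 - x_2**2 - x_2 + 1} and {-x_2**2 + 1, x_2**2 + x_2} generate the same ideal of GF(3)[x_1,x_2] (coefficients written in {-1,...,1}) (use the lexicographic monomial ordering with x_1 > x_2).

Since reduced Gröbner bases are canonical representatives of ideals under a given ordering, it suffices to compute and compare them.
Buchberger on the first generating set:
f_1 = x_1*x_2 - x_1 + x_2**2 + x_2 + 1, LT = x_1*x_2.
f_2 = x_1*x_2 - x_1 - x_2**2 - x_2 + 1, LT = x_1*x_2.

S(f_1,f_2): lcm = x_1*x_2. S = -x_2**2 - x_2.
  leading term x_2**2: no divisor's leading term divides it; move -x_2**2 to the remainder.
  leading term x_2: no divisor's leading term divides it; move -x_2 to the remainder.
  remainder -x_2**2 - x_2 ≠ 0; add g_3 = -x_2**2 - x_2 to the basis.

S(f_1,g_3): lcm = x_1*x_2**2. S = x_1*x_2 + x_2**3 + x_2**2 + x_2.
  leading term x_1*x_2: subtract (1)·f_1 from x_1*x_2 + x_2**3 + x_2**2 + x_2 → x_1 + x_2**3 - 1
  leading term x_1: no divisor's leading term divides it; move x_1 to the remainder.
  leading term x_2**3: subtract (-x_2)·g_3 from x_2**3 - 1 → -x_2**2 - 1
  leading term x_2**2: subtract (1)·g_3 from -x_2**2 - 1 → x_2 - 1
  leading term x_2: no divisor's leading term divides it; move x_2 to the remainder.
  leading term 1: no divisor's leading term divides it; move -1 to the remainder.
  remainder x_1 + x_2 - 1 ≠ 0; add g_4 = x_1 + x_2 - 1 to the basis.

The other S-polynomials (S(f_2,g_3), S(f_1,g_4), S(f_2,g_4), S(g_3,g_4)) all reduce to 0 modulo the current basis, so we have a Gröbner basis.
Inter-reduce: drop elements whose leading term is divisible by another's, tail-reduce, and make monic.
Reduced Gröbner basis: {x_1 + x_2 - 1, x_2**2 + x_2}.

Buchberger on the second generating set:
h_1 = -x_2**2 + 1, LT = x_2**2.
h_2 = x_2**2 + x_2, LT = x_2**2.

S(h_1,h_2): lcm = x_2**2. S = -x_2 - 1.
  leading term x_2: no divisor's leading term divides it; move -x_2 to the remainder.
  leading term 1: no divisor's leading term divides it; move -1 to the remainder.
  remainder -x_2 - 1 ≠ 0; add k_3 = -x_2 - 1 to the basis.

The other S-polynomials (S(h_1,k_3), S(h_2,k_3)) all reduce to 0 modulo the current basis, so we have a Gröbner basis.
Inter-reduce: drop elements whose leading term is divisible by another's, tail-reduce, and make monic.
Reduced Gröbner basis: {x_2 + 1}.

The bases are distinct; the ideals are different.

No, the ideals differ.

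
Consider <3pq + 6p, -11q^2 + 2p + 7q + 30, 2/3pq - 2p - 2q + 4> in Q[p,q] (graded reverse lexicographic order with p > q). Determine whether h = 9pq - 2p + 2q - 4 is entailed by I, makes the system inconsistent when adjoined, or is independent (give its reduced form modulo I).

First compute the reduced Gröbner basis of I by Buchberger's algorithm.
f_1 = 3pq + 6p, LT = pq.
f_2 = -11q^2 + 2p + 7q + 30, LT = q^2.
f_3 = 2/3pq - 2p - 2q + 4, LT = pq.

S(f_1,f_2): lcm = pq^2. S = 2/11p^2 + 29/11pq + 30/11p.
  leading term p^2: no divisor's leading term divides it; move 2/11p^2 to the remainder.
  leading term pq: subtract (29/33)·f_1 from 29/11pq + 30/11p → -28/11p
  leading term p: no divisor's leading term divides it; move -28/11p to the remainder.
  remainder 2/11p^2 - 28/11p ≠ 0; add k_4 = 2/11p^2 - 28/11p to the basis.

S(f_1,f_3): lcm = pq. S = 5p + 3q - 6.
  leading term p: no divisor's leading term divides it; move 5p to the remainder.
  leading term q: no divisor's leading term divides it; move 3q to the remainder.
  leading term 1: no divisor's leading term divides it; move -6 to the remainder.
  remainder 5p + 3q - 6 ≠ 0; add k_5 = 5p + 3q - 6 to the basis.

S(f_2,f_3): lcm = pq^2. S = -2/11p^2 + 26/11pq + 3q^2 - 30/11p - 6q.
  leading term p^2: subtract (-1)·k_4 from -2/11p^2 + 26/11pq + 3q^2 - 30/11p - 6q → 26/11pq + 3q^2 - 58/11p - 6q
  leading term pq: subtract (26/33)·f_1 from 26/11pq + 3q^2 - 58/11p - 6q → 3q^2 - 10p - 6q
  leading term q^2: subtract (-3/11)·f_2 from 3q^2 - 10p - 6q → -104/11p - 45/11q + 90/11
  leading term p: subtract (-104/55)·k_5 from -104/11p - 45/11q + 90/11 → 87/55q - 174/55
  leading term q: no divisor's leading term divides it; move 87/55q to the remainder.
  leading term 1: no divisor's leading term divides it; move -174/55 to the remainder.
  remainder 87/55q - 174/55 ≠ 0; add k_6 = 87/55q - 174/55 to the basis.

The other S-polynomials (S(f_1,k_4), S(f_2,k_4), S(f_3,k_4), S(f_1,k_5), S(f_2,k_5), S(f_3,k_5), S(k_4,k_5), S(f_1,k_6), S(f_2,k_6), S(f_3,k_6), S(k_4,k_6), S(k_5,k_6)) all reduce to 0 modulo the current basis, so we have a Gröbner basis.
Inter-reduce: drop elements whose leading term is divisible by another's, tail-reduce, and make monic.
Reduced Gröbner basis: {p, q - 2}.
Label its elements g_1 = p, g_2 = q - 2.

Reduce h = 9pq - 2p + 2q - 4 modulo G:
  leading term pq: subtract (9q)·g_1 from 9pq - 2p + 2q - 4 → -2p + 2q - 4
  leading term p: subtract (-2)·g_1 from -2p + 2q - 4 → 2q - 4
  leading term q: subtract (2)·g_2 from 2q - 4 → 0
  normal form = 0.
Since the normal form is 0, h ∈ I.

9pq - 2p + 2q - 4 lies in I (it reduces to 0).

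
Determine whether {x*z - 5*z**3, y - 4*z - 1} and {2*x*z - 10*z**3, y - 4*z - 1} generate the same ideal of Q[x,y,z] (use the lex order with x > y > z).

For a fixed monomial order, each ideal has a unique reduced Gröbner basis; comparing bases decides equality.
Buchberger on the first generating set:
f_1 = x*z - 5*z**3, LT = x*z.
f_2 = y - 4*z - 1, LT = y.

The S-polynomials (S(f_1,f_2)) all reduce to 0 modulo the current basis, so we have a Gröbner basis.
Inter-reduce: drop elements whose leading term is divisible by another's, tail-reduce, and make monic.
Reduced Gröbner basis: {x*z - 5*z**3, y - 4*z - 1}.

Buchberger on the second generating set:
h_1 = 2*x*z - 10*z**3, LT = x*z.
h_2 = y - 4*z - 1, LT = y.

The S-polynomials (S(h_1,h_2)) all reduce to 0 modulo the current basis, so we have a Gröbner basis.
Inter-reduce: drop elements whose leading term is divisible by another's, tail-reduce, and make monic.
Reduced Gröbner basis: {x*z - 5*z**3, y - 4*z - 1}.

Same reduced basis, so the two generating sets span the same ideal.

Yes, the ideals are equal.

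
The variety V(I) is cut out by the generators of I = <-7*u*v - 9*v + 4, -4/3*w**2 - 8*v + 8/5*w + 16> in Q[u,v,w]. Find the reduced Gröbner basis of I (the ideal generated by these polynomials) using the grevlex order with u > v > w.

G = {u*v + 9/7*v - 4/7, w**2 + 6*v - 6/5*w - 12}

f_1 = -7*u*v - 9*v + 4, LT = u*v.
f_2 = -4/3*w**2 - 8*v + 8/5*w + 16, LT = w**2.

The S-polynomials (S(f_1,f_2)) all reduce to 0 modulo the current basis, so we have a Gröbner basis.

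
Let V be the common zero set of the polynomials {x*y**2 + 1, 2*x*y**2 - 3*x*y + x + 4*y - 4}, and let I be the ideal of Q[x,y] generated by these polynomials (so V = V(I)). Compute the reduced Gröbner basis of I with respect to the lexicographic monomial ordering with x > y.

G = {x + 12*y**2 - 14*y + 3, y**3 - 3/2*y**2 + 3/4*y - 1/4}

f_1 = x*y**2 + 1, LT = x*y**2.
f_2 = 2*x*y**2 - 3*x*y + x + 4*y - 4, LT = x*y**2.

S(f_1,f_2): lcm = x*y**2. S = 3/2*x*y - 1/2*x - 2*y + 3.
  reduce S modulo (f_1, f_2):
  remainder 3/2*x*y - 1/2*x - 2*y + 3 ≠ 0; add g_3 = 3/2*x*y - 1/2*x - 2*y + 3 to the basis.

S(f_1,g_3): lcm = x*y**2. S = 1/3*x*y + 4/3*y**2 - 2*y + 1.
  reduce S modulo (f_1, f_2, g_3):
  remainder 1/9*x + 4/3*y**2 - 14/9*y + 1/3 ≠ 0; add g_4 = 1/9*x + 4/3*y**2 - 14/9*y + 1/3 to the basis.

S(f_1,g_4): lcm = x*y**2. S = -12*y**4 + 14*y**3 - 3*y**2 + 1.
  reduce S modulo (f_1, f_2, g_3, g_4):
  remainder -12*y**4 + 14*y**3 - 3*y**2 + 1 ≠ 0; add g_5 = -12*y**4 + 14*y**3 - 3*y**2 + 1 to the basis.

S(g_3,g_4): lcm = x*y. S = -1/3*x - 12*y**3 + 14*y**2 - 13/3*y + 2.
  reduce S modulo (f_1, f_2, g_3, g_4, g_5):
  remainder -12*y**3 + 18*y**2 - 9*y + 3 ≠ 0; add g_6 = -12*y**3 + 18*y**2 - 9*y + 3 to the basis.

The other S-polynomials (S(f_2,g_3), S(f_2,g_4), S(f_1,g_5), S(f_2,g_5), S(g_3,g_5), S(g_4,g_5), S(f_1,g_6), S(f_2,g_6), S(g_3,g_6), S(g_4,g_6), S(g_5,g_6)) all reduce to 0 modulo the current basis, so we have a Gröbner basis.
Inter-reduce: drop elements whose leading term is divisible by another's, tail-reduce, and make monic.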